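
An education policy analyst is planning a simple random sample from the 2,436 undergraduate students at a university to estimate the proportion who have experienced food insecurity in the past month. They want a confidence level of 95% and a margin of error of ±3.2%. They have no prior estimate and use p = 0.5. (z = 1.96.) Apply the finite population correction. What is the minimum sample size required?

Unadjusted: n₀ = 1.96² × 0.50 × 0.50 / 0.032² ≈ 937.89, so n₀ = 938.
Finite population correction with N = 2,436: n = n₀ / (1 + (n₀−1)/N) = 938 / (1 + 937/2436) = 938 / 1.3846 ≈ 677.43.
Rounding up, n = 678.

678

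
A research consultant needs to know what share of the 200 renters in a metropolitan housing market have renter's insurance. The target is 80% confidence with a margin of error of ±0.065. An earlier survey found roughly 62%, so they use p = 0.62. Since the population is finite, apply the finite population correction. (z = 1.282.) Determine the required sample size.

64

Unadjusted: n₀ = 1.282² × 0.62 × 0.38 / 0.065² ≈ 91.65, so n₀ = 92.
Finite population correction with N = 200: n = n₀ / (1 + (n₀−1)/N) = 92 / (1 + 91/200) = 92 / 1.4550 ≈ 63.23.
Rounding up, n = 64.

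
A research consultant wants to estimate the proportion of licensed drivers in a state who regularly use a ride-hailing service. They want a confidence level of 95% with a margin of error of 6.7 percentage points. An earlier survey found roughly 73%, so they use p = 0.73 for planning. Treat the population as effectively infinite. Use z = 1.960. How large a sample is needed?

With p = 0.73, p(1−p) = 0.1971.
n = z²·p(1−p)/E² = 1.960² × 0.1971 / 0.067² = 3.8416 × 0.1971 / 0.004489 ≈ 168.67.
Rounding up gives n = 169.

169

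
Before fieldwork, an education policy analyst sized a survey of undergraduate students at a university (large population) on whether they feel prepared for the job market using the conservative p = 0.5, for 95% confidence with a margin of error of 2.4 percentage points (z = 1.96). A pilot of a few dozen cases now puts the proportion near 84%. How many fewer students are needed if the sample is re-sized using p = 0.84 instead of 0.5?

771

Conservative (p = 0.5): n = 1.96² × 0.25 / 0.024² ≈ 1667.36 → 1668.
Using p = 0.84: p(1−p) = 0.1344, so n = 1.96² × 0.1344 / 0.024² ≈ 896.37 → 897.
Reduction: 1668 − 897 = 771.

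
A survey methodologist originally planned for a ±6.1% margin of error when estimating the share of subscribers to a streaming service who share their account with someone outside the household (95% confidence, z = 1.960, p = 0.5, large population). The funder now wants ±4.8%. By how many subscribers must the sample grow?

158

At ±6.1%: n = 1.960² × 0.2500 / 0.061² ≈ 258.10 → 259.
At ±4.8%: n = 1.960² × 0.2500 / 0.048² ≈ 416.84 → 417.
Additional respondents: 417 − 259 = 158.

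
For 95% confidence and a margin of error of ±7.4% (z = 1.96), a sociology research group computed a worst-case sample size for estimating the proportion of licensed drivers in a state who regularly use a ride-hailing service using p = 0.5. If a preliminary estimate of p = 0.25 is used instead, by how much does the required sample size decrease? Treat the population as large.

Conservative (p = 0.5): n = 1.96² × 0.25 / 0.074² ≈ 175.38 → 176.
Using p = 0.25: p(1−p) = 0.1875, so n = 1.96² × 0.1875 / 0.074² ≈ 131.54 → 132.
Reduction: 176 − 132 = 44.

44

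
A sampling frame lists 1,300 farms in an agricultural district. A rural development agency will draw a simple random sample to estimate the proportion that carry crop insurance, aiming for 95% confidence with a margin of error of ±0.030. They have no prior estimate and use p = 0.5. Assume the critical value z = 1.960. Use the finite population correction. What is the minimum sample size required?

Unadjusted: n₀ = 1.960² × 0.50 × 0.50 / 0.030² ≈ 1067.11, so n₀ = 1068.
Finite population correction with N = 1,300: n = n₀ / (1 + (n₀−1)/N) = 1068 / (1 + 1067/1300) = 1068 / 1.8208 ≈ 586.57.
Rounding up, n = 587.

587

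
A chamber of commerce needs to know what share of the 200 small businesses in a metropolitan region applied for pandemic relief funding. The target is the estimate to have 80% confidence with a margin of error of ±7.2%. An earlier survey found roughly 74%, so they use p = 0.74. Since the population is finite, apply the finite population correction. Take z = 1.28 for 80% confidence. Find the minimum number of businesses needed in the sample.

Unadjusted: n₀ = 1.28² × 0.74 × 0.26 / 0.072² ≈ 60.81, so n₀ = 61.
Finite population correction with N = 200: n = n₀ / (1 + (n₀−1)/N) = 61 / (1 + 60/200) = 61 / 1.3000 ≈ 46.92.
Rounding up, n = 47.

47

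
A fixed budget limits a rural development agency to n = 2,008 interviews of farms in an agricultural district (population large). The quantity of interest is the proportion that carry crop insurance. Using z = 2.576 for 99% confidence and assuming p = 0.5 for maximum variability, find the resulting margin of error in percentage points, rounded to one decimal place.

SE(p̂) = √[p(1−p)/n] = √[0.2500/2008] = 0.01116.
E = z × SE = 2.576 × 0.01116 = 0.02874, or 2.9 percentage points.

2.9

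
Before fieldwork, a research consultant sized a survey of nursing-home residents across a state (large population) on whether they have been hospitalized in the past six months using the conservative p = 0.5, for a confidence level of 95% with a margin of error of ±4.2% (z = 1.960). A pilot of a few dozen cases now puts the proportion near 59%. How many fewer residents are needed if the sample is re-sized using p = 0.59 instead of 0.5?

18

Conservative (p = 0.5): n = 1.960² × 0.25 / 0.042² ≈ 544.44 → 545.
Using p = 0.59: p(1−p) = 0.2419, so n = 1.960² × 0.2419 / 0.042² ≈ 526.80 → 527.
Reduction: 545 − 527 = 18.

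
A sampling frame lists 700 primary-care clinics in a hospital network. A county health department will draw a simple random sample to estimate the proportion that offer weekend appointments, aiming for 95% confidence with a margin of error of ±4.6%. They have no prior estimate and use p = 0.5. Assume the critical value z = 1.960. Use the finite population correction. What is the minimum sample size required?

276

Unadjusted: n₀ = 1.960² × 0.50 × 0.50 / 0.046² ≈ 453.88, so n₀ = 454.
Finite population correction with N = 700: n = n₀ / (1 + (n₀−1)/N) = 454 / (1 + 453/700) = 454 / 1.6471 ≈ 275.63.
Rounding up, n = 276.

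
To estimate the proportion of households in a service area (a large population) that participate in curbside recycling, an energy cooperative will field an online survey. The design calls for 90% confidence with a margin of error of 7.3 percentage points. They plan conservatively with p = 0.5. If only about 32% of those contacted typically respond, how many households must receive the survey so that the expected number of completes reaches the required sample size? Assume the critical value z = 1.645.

Completed interviews needed: n₀ = 1.645² × 0.2500 / 0.073² ≈ 126.95 → 127.
At a 32% response rate, contacts needed = 127 / 0.32 ≈ 396.88 → 397.

397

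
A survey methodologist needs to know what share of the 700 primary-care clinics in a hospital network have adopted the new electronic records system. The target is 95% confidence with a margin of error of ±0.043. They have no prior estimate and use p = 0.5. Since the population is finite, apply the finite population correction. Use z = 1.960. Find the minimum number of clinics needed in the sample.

Unadjusted: n₀ = 1.960² × 0.50 × 0.50 / 0.043² ≈ 519.42, so n₀ = 520.
Finite population correction with N = 700: n = n₀ / (1 + (n₀−1)/N) = 520 / (1 + 519/700) = 520 / 1.7414 ≈ 298.61.
Rounding up, n = 299.

299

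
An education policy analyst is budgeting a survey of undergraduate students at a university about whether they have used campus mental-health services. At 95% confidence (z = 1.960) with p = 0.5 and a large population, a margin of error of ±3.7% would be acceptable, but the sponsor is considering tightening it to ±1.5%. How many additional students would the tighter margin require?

At ±3.7%: n = 1.960² × 0.2500 / 0.037² ≈ 701.53 → 702.
At ±1.5%: n = 1.960² × 0.2500 / 0.015² ≈ 4268.44 → 4269.
Additional respondents: 4269 − 702 = 3567.

3567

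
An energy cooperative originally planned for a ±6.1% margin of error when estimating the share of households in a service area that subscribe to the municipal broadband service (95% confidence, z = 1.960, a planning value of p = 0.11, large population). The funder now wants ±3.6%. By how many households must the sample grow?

At ±6.1%: n = 1.960² × 0.0979 / 0.061² ≈ 101.07 → 102.
At ±3.6%: n = 1.960² × 0.0979 / 0.036² ≈ 290.19 → 291.
Additional respondents: 291 − 102 = 189.

189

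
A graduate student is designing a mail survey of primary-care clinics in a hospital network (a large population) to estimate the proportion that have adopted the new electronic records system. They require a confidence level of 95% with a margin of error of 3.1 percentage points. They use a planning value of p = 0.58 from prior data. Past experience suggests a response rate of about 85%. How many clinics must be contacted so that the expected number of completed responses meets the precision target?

For 95% confidence, z = 1.96.
Completed interviews needed: n₀ = 1.96² × 0.2436 / 0.031² ≈ 973.79 → 974.
At an 85% response rate, contacts needed = 974 / 0.85 ≈ 1145.88 → 1146.

1146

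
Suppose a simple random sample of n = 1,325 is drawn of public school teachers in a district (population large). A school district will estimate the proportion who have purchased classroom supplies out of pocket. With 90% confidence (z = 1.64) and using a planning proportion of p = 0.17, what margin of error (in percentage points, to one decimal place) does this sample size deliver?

SE(p̂) = √[p(1−p)/n] = √[0.1411/1325] = 0.01032.
E = z × SE = 1.64 × 0.01032 = 0.01692, or 1.7 percentage points.

1.7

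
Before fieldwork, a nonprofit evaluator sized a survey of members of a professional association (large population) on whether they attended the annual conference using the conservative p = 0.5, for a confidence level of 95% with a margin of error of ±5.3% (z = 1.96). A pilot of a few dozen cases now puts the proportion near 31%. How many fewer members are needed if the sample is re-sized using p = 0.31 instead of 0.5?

49

Conservative (p = 0.5): n = 1.96² × 0.25 / 0.053² ≈ 341.90 → 342.
Using p = 0.31: p(1−p) = 0.2139, so n = 1.96² × 0.2139 / 0.053² ≈ 292.53 → 293.
Reduction: 342 − 293 = 49.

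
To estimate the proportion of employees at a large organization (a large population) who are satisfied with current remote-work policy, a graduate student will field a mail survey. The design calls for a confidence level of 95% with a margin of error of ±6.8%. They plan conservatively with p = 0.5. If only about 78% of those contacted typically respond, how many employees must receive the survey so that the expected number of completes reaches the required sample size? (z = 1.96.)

Completed interviews needed: n₀ = 1.96² × 0.2500 / 0.068² ≈ 207.70 → 208.
At a 78% response rate, contacts needed = 208 / 0.78 ≈ 266.67 → 267.

267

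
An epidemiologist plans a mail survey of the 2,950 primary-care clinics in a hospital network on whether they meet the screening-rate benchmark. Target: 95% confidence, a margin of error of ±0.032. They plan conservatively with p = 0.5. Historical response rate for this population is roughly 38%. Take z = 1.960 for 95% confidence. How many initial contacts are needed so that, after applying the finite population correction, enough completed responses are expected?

1874

Completed interviews needed (unadjusted): n₀ = 1.960² × 0.2500 / 0.032² ≈ 937.89 → 938.
FPC for N = 2,950: n = 938 / (1 + 937/2950) = 938 / 1.3176 ≈ 711.89 → 712.
At a 38% response rate, contacts needed = 712 / 0.38 ≈ 1873.68 → 1874.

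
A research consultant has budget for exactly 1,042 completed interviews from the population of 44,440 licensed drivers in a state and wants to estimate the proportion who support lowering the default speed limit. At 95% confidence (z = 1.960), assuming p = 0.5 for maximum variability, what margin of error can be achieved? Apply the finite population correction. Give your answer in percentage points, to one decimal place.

Finite-population factor: (N−n)/(N−1) = (44440−1042)/(44440−1) = 0.9766.
SE(p̂) = √[p(1−p)/n · (N−n)/(N−1)] = √[0.2500/1042 × 0.9766] = 0.01531.
E = z × SE = 1.960 × 0.01531 = 0.03000 ≈ 3.0 percentage points.

3.0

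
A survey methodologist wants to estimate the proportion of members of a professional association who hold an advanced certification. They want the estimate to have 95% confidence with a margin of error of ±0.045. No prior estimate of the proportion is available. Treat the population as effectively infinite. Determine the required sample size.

475

For 95% confidence, z = 1.960.
With no prior estimate, use p = 0.5, giving p(1−p) = 0.25.
n = z²·p(1−p)/E² = 1.960² × 0.2500 / 0.045² = 3.8416 × 0.2500 / 0.002025 ≈ 474.27.
Rounding up gives n = 475.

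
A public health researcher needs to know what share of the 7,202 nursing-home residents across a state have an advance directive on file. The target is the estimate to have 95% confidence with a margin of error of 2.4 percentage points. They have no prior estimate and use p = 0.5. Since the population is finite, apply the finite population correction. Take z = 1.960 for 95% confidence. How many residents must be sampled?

1355

Unadjusted: n₀ = 1.960² × 0.50 × 0.50 / 0.024² ≈ 1667.36, so n₀ = 1668.
Finite population correction with N = 7,202: n = n₀ / (1 + (n₀−1)/N) = 1668 / (1 + 1667/7202) = 1668 / 1.2315 ≈ 1354.49.
Rounding up, n = 1355.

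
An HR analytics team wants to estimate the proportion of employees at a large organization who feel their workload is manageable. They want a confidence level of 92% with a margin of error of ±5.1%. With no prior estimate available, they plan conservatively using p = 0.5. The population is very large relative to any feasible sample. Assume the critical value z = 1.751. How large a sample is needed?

295

With p = 0.5, p(1−p) = 0.25.
n = z²·p(1−p)/E² = 1.751² × 0.2500 / 0.051² = 3.0660 × 0.2500 / 0.002601 ≈ 294.69.
Rounding up gives n = 295.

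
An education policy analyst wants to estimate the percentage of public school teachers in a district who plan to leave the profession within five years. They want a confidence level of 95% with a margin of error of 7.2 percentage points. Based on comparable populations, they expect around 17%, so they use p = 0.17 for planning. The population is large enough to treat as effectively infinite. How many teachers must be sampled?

105

For 95% confidence, z = 1.960.
With p = 0.17, p(1−p) = 0.1411.
n = z²·p(1−p)/E² = 1.960² × 0.1411 / 0.072² = 3.8416 × 0.1411 / 0.005184 ≈ 104.56.
Rounding up gives n = 105.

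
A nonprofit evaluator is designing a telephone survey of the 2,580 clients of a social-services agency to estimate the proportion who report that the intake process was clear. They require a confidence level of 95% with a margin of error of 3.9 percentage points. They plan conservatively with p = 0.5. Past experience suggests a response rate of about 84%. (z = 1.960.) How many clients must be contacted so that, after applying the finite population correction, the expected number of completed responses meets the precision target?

605

Completed interviews needed (unadjusted): n₀ = 1.960² × 0.2500 / 0.039² ≈ 631.43 → 632.
FPC for N = 2,580: n = 632 / (1 + 631/2580) = 632 / 1.2446 ≈ 507.80 → 508.
At an 84% response rate, contacts needed = 508 / 0.84 ≈ 604.76 → 605.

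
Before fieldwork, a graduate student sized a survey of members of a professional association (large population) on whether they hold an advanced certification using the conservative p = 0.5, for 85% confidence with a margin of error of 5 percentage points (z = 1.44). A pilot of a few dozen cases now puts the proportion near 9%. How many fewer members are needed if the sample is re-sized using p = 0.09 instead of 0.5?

Conservative (p = 0.5): n = 1.44² × 0.25 / 0.050² ≈ 207.36 → 208.
Using p = 0.09: p(1−p) = 0.0819, so n = 1.44² × 0.0819 / 0.050² ≈ 67.93 → 68.
Reduction: 208 − 68 = 140.

140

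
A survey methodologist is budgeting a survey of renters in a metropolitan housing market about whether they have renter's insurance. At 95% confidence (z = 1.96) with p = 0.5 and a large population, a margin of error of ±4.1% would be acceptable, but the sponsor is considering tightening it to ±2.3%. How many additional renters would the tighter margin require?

At ±4.1%: n = 1.96² × 0.2500 / 0.041² ≈ 571.33 → 572.
At ±2.3%: n = 1.96² × 0.2500 / 0.023² ≈ 1815.50 → 1816.
Additional respondents: 1816 − 572 = 1244.

1244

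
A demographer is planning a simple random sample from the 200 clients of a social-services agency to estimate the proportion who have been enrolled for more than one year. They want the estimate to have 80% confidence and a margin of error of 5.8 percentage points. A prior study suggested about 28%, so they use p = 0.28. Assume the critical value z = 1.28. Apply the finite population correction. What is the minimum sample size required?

Unadjusted: n₀ = 1.28² × 0.28 × 0.72 / 0.058² ≈ 98.19, so n₀ = 99.
Finite population correction with N = 200: n = n₀ / (1 + (n₀−1)/N) = 99 / (1 + 98/200) = 99 / 1.4900 ≈ 66.44.
Rounding up, n = 67.

67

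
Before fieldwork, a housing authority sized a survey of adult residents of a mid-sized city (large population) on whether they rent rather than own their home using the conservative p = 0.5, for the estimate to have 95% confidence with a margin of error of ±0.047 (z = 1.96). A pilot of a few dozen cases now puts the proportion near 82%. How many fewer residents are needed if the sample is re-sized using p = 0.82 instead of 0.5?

178

Conservative (p = 0.5): n = 1.96² × 0.25 / 0.047² ≈ 434.77 → 435.
Using p = 0.82: p(1−p) = 0.1476, so n = 1.96² × 0.1476 / 0.047² ≈ 256.69 → 257.
Reduction: 435 − 257 = 178.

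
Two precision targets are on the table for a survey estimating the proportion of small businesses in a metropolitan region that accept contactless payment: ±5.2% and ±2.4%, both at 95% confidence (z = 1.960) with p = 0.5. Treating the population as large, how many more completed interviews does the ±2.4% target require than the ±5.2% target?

At ±5.2%: n = 1.960² × 0.2500 / 0.052² ≈ 355.18 → 356.
At ±2.4%: n = 1.960² × 0.2500 / 0.024² ≈ 1667.36 → 1668.
Additional respondents: 1668 − 356 = 1312.

1312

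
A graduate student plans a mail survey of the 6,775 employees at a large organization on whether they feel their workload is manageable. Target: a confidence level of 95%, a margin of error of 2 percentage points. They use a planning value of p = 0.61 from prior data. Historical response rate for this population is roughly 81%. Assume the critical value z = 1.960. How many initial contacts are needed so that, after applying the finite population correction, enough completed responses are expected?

2110

Completed interviews needed (unadjusted): n₀ = 1.960² × 0.2379 / 0.020² ≈ 2284.79 → 2285.
FPC for N = 6,775: n = 2285 / (1 + 2284/6775) = 2285 / 1.3371 ≈ 1708.89 → 1709.
At an 81% response rate, contacts needed = 1709 / 0.81 ≈ 2109.88 → 2110.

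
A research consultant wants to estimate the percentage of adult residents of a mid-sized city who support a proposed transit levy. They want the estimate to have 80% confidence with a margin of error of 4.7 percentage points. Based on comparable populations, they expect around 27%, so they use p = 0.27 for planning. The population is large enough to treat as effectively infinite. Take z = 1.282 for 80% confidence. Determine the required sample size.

With p = 0.27, p(1−p) = 0.1971.
n = z²·p(1−p)/E² = 1.282² × 0.1971 / 0.047² = 1.6435 × 0.1971 / 0.002209 ≈ 146.64.
Rounding up gives n = 147.

147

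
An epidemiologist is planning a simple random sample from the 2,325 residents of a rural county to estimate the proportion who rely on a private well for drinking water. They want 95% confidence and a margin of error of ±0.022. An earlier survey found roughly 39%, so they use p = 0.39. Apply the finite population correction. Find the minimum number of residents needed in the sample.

1043

For 95% confidence, z = 1.960.
Unadjusted: n₀ = 1.960² × 0.39 × 0.61 / 0.022² ≈ 1888.26, so n₀ = 1889.
Finite population correction with N = 2,325: n = n₀ / (1 + (n₀−1)/N) = 1889 / (1 + 1888/2325) = 1889 / 1.8120 ≈ 1042.47.
Rounding up, n = 1043.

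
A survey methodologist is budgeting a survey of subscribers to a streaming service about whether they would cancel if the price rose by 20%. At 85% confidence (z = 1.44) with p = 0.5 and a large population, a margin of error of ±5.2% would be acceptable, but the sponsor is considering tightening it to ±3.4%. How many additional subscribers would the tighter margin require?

At ±5.2%: n = 1.44² × 0.2500 / 0.052² ≈ 191.72 → 192.
At ±3.4%: n = 1.44² × 0.2500 / 0.034² ≈ 448.44 → 449.
Additional respondents: 449 − 192 = 257.

257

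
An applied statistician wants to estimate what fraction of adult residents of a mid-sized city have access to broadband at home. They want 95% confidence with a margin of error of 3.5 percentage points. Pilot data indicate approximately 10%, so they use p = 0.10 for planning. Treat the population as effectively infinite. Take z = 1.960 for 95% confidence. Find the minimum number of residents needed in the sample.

283

With p = 0.10, p(1−p) = 0.0900.
n = z²·p(1−p)/E² = 1.960² × 0.0900 / 0.035² = 3.8416 × 0.0900 / 0.001225 ≈ 282.24.
Rounding up gives n = 283.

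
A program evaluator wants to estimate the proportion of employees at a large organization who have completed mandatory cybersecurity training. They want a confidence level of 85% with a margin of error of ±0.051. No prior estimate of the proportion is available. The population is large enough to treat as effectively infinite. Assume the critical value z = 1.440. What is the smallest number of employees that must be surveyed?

200

With no prior estimate, use p = 0.5, giving p(1−p) = 0.25.
n = z²·p(1−p)/E² = 1.440² × 0.2500 / 0.051² = 2.0736 × 0.2500 / 0.002601 ≈ 199.31.
Rounding up gives n = 200.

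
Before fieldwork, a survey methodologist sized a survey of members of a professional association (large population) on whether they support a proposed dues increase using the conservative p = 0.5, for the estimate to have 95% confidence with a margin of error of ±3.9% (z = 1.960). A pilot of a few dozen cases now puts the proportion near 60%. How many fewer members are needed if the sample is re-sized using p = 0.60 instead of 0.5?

Conservative (p = 0.5): n = 1.960² × 0.25 / 0.039² ≈ 631.43 → 632.
Using p = 0.60: p(1−p) = 0.2400, so n = 1.960² × 0.2400 / 0.039² ≈ 606.17 → 607.
Reduction: 632 − 607 = 25.

25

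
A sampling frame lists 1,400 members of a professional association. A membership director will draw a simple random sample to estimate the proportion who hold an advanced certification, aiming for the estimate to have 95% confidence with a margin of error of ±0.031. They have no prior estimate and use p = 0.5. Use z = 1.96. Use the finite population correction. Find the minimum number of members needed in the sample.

584

Unadjusted: n₀ = 1.96² × 0.50 × 0.50 / 0.031² ≈ 999.38, so n₀ = 1000.
Finite population correction with N = 1,400: n = n₀ / (1 + (n₀−1)/N) = 1000 / (1 + 999/1400) = 1000 / 1.7136 ≈ 583.58.
Rounding up, n = 584.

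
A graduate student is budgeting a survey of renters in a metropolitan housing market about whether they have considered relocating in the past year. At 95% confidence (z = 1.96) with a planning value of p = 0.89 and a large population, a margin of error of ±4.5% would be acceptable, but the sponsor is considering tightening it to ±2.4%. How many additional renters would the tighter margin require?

At ±4.5%: n = 1.96² × 0.0979 / 0.045² ≈ 185.72 → 186.
At ±2.4%: n = 1.96² × 0.0979 / 0.024² ≈ 652.94 → 653.
Additional respondents: 653 − 186 = 467.

467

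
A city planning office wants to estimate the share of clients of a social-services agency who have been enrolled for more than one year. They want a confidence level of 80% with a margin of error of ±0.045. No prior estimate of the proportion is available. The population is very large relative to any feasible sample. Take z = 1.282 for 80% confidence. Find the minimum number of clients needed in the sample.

203

With no prior estimate, use p = 0.5, giving p(1−p) = 0.25.
n = z²·p(1−p)/E² = 1.282² × 0.2500 / 0.045² = 1.6435 × 0.2500 / 0.002025 ≈ 202.90.
Rounding up gives n = 203.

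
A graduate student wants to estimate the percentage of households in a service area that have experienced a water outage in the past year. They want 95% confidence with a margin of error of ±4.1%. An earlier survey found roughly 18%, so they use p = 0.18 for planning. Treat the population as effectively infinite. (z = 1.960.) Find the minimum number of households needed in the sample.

338

With p = 0.18, p(1−p) = 0.1476.
n = z²·p(1−p)/E² = 1.960² × 0.1476 / 0.041² = 3.8416 × 0.1476 / 0.001681 ≈ 337.31.
Rounding up gives n = 338.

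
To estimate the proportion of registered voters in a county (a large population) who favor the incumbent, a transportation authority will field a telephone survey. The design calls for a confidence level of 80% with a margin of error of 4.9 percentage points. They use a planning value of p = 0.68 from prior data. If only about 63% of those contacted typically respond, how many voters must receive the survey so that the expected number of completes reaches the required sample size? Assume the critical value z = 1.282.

237

Completed interviews needed: n₀ = 1.282² × 0.2176 / 0.049² ≈ 148.95 → 149.
At a 63% response rate, contacts needed = 149 / 0.63 ≈ 236.51 → 237.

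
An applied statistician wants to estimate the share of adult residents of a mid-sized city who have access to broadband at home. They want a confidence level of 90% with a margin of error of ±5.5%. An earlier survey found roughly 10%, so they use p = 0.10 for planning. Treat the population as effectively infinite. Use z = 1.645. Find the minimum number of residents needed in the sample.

81

With p = 0.10, p(1−p) = 0.0900.
n = z²·p(1−p)/E² = 1.645² × 0.0900 / 0.055² = 2.7060 × 0.0900 / 0.003025 ≈ 80.51.
Rounding up gives n = 81.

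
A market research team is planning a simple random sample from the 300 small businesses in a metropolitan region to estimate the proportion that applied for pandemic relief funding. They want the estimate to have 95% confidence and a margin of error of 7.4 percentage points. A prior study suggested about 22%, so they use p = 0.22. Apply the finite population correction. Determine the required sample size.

For 95% confidence, z = 1.96.
Unadjusted: n₀ = 1.96² × 0.22 × 0.78 / 0.074² ≈ 120.38, so n₀ = 121.
Finite population correction with N = 300: n = n₀ / (1 + (n₀−1)/N) = 121 / (1 + 120/300) = 121 / 1.4000 ≈ 86.43.
Rounding up, n = 87.

87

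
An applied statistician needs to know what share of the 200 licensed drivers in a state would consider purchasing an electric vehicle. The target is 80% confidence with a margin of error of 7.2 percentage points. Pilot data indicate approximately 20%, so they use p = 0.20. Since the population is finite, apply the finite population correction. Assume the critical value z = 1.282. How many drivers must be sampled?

Unadjusted: n₀ = 1.282² × 0.20 × 0.80 / 0.072² ≈ 50.73, so n₀ = 51.
Finite population correction with N = 200: n = n₀ / (1 + (n₀−1)/N) = 51 / (1 + 50/200) = 51 / 1.2500 ≈ 40.80.
Rounding up, n = 41.

41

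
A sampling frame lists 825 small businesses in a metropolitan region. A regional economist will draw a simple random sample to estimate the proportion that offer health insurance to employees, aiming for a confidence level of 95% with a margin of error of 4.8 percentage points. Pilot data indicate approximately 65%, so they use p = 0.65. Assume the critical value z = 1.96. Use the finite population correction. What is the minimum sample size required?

Unadjusted: n₀ = 1.96² × 0.65 × 0.35 / 0.048² ≈ 379.32, so n₀ = 380.
Finite population correction with N = 825: n = n₀ / (1 + (n₀−1)/N) = 380 / (1 + 379/825) = 380 / 1.4594 ≈ 260.38.
Rounding up, n = 261.

261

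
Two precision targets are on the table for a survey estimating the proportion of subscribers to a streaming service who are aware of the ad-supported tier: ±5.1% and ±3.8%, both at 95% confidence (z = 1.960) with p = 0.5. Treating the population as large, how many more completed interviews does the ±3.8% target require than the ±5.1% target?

296

At ±5.1%: n = 1.960² × 0.2500 / 0.051² ≈ 369.24 → 370.
At ±3.8%: n = 1.960² × 0.2500 / 0.038² ≈ 665.10 → 666.
Additional respondents: 666 − 370 = 296.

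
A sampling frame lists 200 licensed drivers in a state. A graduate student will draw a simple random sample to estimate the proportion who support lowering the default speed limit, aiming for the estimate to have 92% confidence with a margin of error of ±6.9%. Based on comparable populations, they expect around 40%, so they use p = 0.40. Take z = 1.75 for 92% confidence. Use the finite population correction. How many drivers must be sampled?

88

Unadjusted: n₀ = 1.75² × 0.40 × 0.60 / 0.069² ≈ 154.38, so n₀ = 155.
Finite population correction with N = 200: n = n₀ / (1 + (n₀−1)/N) = 155 / (1 + 154/200) = 155 / 1.7700 ≈ 87.57.
Rounding up, n = 88.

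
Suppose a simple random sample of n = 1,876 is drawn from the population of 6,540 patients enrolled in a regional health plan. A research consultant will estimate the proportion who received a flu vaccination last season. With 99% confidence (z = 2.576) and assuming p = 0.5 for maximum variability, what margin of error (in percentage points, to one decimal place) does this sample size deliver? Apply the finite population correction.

Finite-population factor: (N−n)/(N−1) = (6540−1876)/(6540−1) = 0.7133.
SE(p̂) = √[p(1−p)/n · (N−n)/(N−1)] = √[0.2500/1876 × 0.7133] = 0.00975.
E = z × SE = 2.576 × 0.00975 = 0.02511 ≈ 2.5 percentage points.

2.5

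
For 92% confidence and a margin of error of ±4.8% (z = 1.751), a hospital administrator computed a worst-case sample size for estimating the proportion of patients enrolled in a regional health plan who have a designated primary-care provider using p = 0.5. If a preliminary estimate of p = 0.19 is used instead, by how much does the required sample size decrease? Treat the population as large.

Conservative (p = 0.5): n = 1.751² × 0.25 / 0.048² ≈ 332.68 → 333.
Using p = 0.19: p(1−p) = 0.1539, so n = 1.751² × 0.1539 / 0.048² ≈ 204.80 → 205.
Reduction: 333 − 205 = 128.

128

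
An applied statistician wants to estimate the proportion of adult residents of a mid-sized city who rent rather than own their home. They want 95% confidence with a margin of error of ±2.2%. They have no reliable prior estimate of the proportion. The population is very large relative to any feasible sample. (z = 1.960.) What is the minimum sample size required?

With no prior estimate, use p = 0.5, giving p(1−p) = 0.25.
n = z²·p(1−p)/E² = 1.960² × 0.2500 / 0.022² = 3.8416 × 0.2500 / 0.000484 ≈ 1984.30.
Rounding up gives n = 1985.

1985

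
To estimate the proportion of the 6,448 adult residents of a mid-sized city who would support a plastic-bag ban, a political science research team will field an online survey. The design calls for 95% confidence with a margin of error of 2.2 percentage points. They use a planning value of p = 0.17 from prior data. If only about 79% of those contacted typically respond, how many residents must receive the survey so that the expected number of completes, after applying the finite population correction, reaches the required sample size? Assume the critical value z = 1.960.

1209

Completed interviews needed (unadjusted): n₀ = 1.960² × 0.1411 / 0.022² ≈ 1119.94 → 1120.
FPC for N = 6,448: n = 1120 / (1 + 1119/6448) = 1120 / 1.1735 ≈ 954.38 → 955.
At a 79% response rate, contacts needed = 955 / 0.79 ≈ 1208.86 → 1209.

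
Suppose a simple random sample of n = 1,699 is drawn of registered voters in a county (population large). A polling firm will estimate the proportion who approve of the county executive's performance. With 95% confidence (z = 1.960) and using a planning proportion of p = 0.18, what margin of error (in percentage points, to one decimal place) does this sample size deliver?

1.8

SE(p̂) = √[p(1−p)/n] = √[0.1476/1699] = 0.00932.
E = z × SE = 1.960 × 0.00932 = 0.01827, or 1.8 percentage points.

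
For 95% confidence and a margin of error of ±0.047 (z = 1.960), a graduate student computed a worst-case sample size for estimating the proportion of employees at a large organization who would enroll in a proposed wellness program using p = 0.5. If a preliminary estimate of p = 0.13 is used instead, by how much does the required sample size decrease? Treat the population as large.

Conservative (p = 0.5): n = 1.960² × 0.25 / 0.047² ≈ 434.77 → 435.
Using p = 0.13: p(1−p) = 0.1131, so n = 1.960² × 0.1131 / 0.047² ≈ 196.69 → 197.
Reduction: 435 − 197 = 238.

238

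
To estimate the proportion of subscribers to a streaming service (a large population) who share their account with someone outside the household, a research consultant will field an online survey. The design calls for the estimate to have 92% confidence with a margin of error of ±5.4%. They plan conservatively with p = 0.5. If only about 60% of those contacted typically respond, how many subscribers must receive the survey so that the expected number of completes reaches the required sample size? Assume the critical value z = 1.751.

Completed interviews needed: n₀ = 1.751² × 0.2500 / 0.054² ≈ 262.86 → 263.
At a 60% response rate, contacts needed = 263 / 0.60 ≈ 438.33 → 439.

439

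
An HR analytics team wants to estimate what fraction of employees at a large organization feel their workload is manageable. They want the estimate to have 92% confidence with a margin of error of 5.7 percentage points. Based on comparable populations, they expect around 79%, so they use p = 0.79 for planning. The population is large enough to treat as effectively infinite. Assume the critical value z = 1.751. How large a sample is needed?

With p = 0.79, p(1−p) = 0.1659.
n = z²·p(1−p)/E² = 1.751² × 0.1659 / 0.057² = 3.0660 × 0.1659 / 0.003249 ≈ 156.56.
Rounding up gives n = 157.

157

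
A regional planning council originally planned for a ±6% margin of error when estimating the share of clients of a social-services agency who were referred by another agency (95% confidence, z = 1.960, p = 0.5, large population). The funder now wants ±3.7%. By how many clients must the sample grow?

435

At ±6%: n = 1.960² × 0.2500 / 0.060² ≈ 266.78 → 267.
At ±3.7%: n = 1.960² × 0.2500 / 0.037² ≈ 701.53 → 702.
Additional respondents: 702 − 267 = 435.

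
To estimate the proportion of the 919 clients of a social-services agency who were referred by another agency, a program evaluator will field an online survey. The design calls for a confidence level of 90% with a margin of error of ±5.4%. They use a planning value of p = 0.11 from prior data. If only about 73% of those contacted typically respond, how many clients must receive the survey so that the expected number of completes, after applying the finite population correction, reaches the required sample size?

For 90% confidence, z = 1.645.
Completed interviews needed (unadjusted): n₀ = 1.645² × 0.0979 / 0.054² ≈ 90.85 → 91.
FPC for N = 919: n = 91 / (1 + 90/919) = 91 / 1.0979 ≈ 82.88 → 83.
At a 73% response rate, contacts needed = 83 / 0.73 ≈ 113.70 → 114.

114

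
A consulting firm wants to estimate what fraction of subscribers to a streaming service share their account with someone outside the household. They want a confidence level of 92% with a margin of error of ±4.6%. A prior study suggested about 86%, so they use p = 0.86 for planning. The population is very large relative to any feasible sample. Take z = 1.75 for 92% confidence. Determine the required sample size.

With p = 0.86, p(1−p) = 0.1204.
n = z²·p(1−p)/E² = 1.75² × 0.1204 / 0.046² = 3.0625 × 0.1204 / 0.002116 ≈ 174.26.
Rounding up gives n = 175.

175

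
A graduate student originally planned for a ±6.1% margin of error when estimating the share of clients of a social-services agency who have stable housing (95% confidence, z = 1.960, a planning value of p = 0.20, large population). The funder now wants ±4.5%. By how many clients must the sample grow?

138

At ±6.1%: n = 1.960² × 0.1600 / 0.061² ≈ 165.19 → 166.
At ±4.5%: n = 1.960² × 0.1600 / 0.045² ≈ 303.53 → 304.
Additional respondents: 304 − 166 = 138.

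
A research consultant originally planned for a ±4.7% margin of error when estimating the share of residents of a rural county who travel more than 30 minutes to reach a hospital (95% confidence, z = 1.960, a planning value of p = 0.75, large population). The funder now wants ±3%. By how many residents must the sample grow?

At ±4.7%: n = 1.960² × 0.1875 / 0.047² ≈ 326.08 → 327.
At ±3%: n = 1.960² × 0.1875 / 0.030² ≈ 800.33 → 801.
Additional respondents: 801 − 327 = 474.

474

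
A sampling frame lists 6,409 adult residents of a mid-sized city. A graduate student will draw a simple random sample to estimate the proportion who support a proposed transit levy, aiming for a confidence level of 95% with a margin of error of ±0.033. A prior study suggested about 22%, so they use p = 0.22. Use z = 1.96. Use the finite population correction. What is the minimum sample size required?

554

Unadjusted: n₀ = 1.96² × 0.22 × 0.78 / 0.033² ≈ 605.34, so n₀ = 606.
Finite population correction with N = 6,409: n = n₀ / (1 + (n₀−1)/N) = 606 / (1 + 605/6409) = 606 / 1.0944 ≈ 553.73.
Rounding up, n = 554.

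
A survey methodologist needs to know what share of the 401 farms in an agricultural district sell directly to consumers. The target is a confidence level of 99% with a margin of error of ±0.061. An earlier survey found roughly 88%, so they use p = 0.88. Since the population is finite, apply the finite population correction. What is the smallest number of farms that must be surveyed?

For 99% confidence, z = 2.576.
Unadjusted: n₀ = 2.576² × 0.88 × 0.12 / 0.061² ≈ 188.32, so n₀ = 189.
Finite population correction with N = 401: n = n₀ / (1 + (n₀−1)/N) = 189 / (1 + 188/401) = 189 / 1.4688 ≈ 128.67.
Rounding up, n = 129.

129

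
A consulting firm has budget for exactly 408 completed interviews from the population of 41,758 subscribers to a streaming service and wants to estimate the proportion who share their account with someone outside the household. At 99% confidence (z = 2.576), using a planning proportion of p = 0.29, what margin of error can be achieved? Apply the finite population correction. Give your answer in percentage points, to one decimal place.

5.8

Finite-population factor: (N−n)/(N−1) = (41758−408)/(41758−1) = 0.9903.
SE(p̂) = √[p(1−p)/n · (N−n)/(N−1)] = √[0.2059/408 × 0.9903] = 0.02235.
E = z × SE = 2.576 × 0.02235 = 0.05759 ≈ 5.8 percentage points.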